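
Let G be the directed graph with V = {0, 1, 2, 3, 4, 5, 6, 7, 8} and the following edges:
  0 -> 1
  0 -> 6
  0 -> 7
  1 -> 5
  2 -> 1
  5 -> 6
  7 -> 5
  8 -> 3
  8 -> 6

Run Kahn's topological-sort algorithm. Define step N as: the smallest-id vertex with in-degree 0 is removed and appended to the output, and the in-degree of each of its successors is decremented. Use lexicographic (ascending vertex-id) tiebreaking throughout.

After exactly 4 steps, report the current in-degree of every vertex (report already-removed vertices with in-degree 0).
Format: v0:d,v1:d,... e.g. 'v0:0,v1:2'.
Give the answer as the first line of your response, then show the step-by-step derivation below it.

v0:0,v1:0,v2:0,v3:1,v4:0,v5:1,v6:2,v7:0,v8:0

step 1: output 0; order=[0]; indeg=(0,1,0,1,0,2,2,0,0)
step 2: output 2; order=[0,2]; indeg=(0,0,0,1,0,2,2,0,0)
step 3: output 1; order=[0,2,1]; indeg=(0,0,0,1,0,1,2,0,0)
step 4: output 4; order=[0,2,1,4]; indeg=(0,0,0,1,0,1,2,0,0)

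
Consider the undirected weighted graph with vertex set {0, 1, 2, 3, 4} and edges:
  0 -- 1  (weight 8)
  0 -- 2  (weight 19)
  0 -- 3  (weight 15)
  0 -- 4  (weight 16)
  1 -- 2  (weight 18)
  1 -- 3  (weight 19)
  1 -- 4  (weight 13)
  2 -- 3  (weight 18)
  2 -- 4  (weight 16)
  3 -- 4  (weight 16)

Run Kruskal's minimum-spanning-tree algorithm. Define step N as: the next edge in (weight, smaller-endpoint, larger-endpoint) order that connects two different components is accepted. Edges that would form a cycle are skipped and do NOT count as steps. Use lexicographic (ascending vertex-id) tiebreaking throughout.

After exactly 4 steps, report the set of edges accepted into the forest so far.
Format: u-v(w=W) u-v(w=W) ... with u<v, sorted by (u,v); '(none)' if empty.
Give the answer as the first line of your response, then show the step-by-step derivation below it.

0-1(w=8) 0-3(w=15) 1-4(w=13) 2-4(w=16)

step 1: add edge 0-1 (w=8); MST = {0-1(w=8)}
step 2: add edge 1-4 (w=13); MST = {0-1(w=8) 1-4(w=13)}
step 3: add edge 0-3 (w=15); MST = {0-1(w=8) 0-3(w=15) 1-4(w=13)}
step 4: add edge 2-4 (w=16); MST = {0-1(w=8) 0-3(w=15) 1-4(w=13) 2-4(w=16)}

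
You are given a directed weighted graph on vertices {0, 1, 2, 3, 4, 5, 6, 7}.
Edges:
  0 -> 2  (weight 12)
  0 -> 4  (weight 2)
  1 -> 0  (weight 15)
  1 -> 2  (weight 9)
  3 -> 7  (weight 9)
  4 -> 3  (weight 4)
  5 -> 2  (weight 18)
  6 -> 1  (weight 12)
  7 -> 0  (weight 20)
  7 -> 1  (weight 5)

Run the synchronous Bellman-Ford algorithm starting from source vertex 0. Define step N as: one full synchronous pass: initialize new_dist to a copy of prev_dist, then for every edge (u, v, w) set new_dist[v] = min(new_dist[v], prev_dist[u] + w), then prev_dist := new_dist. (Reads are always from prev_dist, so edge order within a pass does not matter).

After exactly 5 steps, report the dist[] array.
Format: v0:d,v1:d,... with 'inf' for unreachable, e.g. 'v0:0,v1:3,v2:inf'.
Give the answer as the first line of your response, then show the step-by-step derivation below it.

v0:0,v1:20,v2:12,v3:6,v4:2,v5:inf,v6:inf,v7:15

step 1: dist = v0:0,v1:inf,v2:12,v3:inf,v4:2,v5:inf,v6:inf,v7:inf
step 2: dist = v0:0,v1:inf,v2:12,v3:6,v4:2,v5:inf,v6:inf,v7:inf
step 3: dist = v0:0,v1:inf,v2:12,v3:6,v4:2,v5:inf,v6:inf,v7:15
step 4: dist = v0:0,v1:20,v2:12,v3:6,v4:2,v5:inf,v6:inf,v7:15
step 5: dist = v0:0,v1:20,v2:12,v3:6,v4:2,v5:inf,v6:inf,v7:15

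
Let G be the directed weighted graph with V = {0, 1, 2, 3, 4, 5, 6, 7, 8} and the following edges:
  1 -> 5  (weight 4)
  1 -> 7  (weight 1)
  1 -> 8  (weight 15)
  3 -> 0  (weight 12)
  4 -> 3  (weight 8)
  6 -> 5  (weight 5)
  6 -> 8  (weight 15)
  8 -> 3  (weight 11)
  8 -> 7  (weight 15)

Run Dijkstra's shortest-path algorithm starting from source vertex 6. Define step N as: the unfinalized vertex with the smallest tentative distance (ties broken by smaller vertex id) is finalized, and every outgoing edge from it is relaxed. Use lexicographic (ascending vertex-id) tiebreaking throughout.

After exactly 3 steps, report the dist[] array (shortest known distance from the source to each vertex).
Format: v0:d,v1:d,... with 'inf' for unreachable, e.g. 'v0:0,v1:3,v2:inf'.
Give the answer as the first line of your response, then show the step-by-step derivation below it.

v0:inf,v1:inf,v2:inf,v3:26,v4:inf,v5:5,v6:0,v7:30,v8:15

step 1: dist = v0:inf,v1:inf,v2:inf,v3:inf,v4:inf,v5:5,v6:0,v7:inf,v8:15
step 2: dist = v0:inf,v1:inf,v2:inf,v3:inf,v4:inf,v5:5,v6:0,v7:inf,v8:15
step 3: dist = v0:inf,v1:inf,v2:inf,v3:26,v4:inf,v5:5,v6:0,v7:30,v8:15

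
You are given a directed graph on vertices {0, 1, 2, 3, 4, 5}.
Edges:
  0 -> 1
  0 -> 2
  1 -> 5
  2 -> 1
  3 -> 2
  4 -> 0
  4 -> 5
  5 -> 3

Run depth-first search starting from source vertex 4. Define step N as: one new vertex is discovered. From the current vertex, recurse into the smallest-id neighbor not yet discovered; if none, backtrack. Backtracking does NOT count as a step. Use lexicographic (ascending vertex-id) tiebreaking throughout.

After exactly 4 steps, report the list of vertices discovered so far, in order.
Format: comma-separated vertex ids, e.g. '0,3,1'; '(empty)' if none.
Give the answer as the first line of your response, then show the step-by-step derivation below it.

4,0,1,5

step 1: discover 4; path=4; order=4
step 2: discover 0; path=4>0; order=4,0
step 3: discover 1; path=4>0>1; order=4,0,1
step 4: discover 5; path=4>0>1>5; order=4,0,1,5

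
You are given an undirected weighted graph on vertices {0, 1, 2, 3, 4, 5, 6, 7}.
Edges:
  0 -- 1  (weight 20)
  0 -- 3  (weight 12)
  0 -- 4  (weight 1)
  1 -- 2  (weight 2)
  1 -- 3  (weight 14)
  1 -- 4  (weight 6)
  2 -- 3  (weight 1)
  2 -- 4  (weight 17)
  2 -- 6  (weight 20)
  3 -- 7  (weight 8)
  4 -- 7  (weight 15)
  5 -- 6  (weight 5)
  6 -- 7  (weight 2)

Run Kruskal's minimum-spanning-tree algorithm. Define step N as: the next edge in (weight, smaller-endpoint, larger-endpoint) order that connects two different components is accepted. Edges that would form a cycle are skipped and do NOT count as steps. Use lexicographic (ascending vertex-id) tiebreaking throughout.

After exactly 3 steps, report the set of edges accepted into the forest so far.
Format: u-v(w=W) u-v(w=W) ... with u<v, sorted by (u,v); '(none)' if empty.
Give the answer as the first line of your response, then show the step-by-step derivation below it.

0-4(w=1) 1-2(w=2) 2-3(w=1)

step 1: add edge 0-4 (w=1); MST = {0-4(w=1)}
step 2: add edge 2-3 (w=1); MST = {0-4(w=1) 2-3(w=1)}
step 3: add edge 1-2 (w=2); MST = {0-4(w=1) 1-2(w=2) 2-3(w=1)}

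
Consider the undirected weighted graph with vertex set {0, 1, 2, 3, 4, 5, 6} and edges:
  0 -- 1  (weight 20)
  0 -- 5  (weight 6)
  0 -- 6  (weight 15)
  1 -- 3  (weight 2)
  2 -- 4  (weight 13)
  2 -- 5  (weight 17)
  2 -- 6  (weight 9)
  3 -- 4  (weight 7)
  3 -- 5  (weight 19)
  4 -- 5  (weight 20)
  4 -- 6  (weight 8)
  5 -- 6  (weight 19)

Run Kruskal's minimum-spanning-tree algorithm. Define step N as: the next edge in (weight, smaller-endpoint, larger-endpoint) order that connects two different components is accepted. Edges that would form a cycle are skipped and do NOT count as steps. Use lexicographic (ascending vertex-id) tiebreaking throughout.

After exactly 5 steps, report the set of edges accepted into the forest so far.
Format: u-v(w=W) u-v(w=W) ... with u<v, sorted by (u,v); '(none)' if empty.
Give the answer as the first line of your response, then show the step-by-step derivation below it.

0-5(w=6) 1-3(w=2) 2-6(w=9) 3-4(w=7) 4-6(w=8)

step 1: add edge 1-3 (w=2); MST = {1-3(w=2)}
step 2: add edge 0-5 (w=6); MST = {0-5(w=6) 1-3(w=2)}
step 3: add edge 3-4 (w=7); MST = {0-5(w=6) 1-3(w=2) 3-4(w=7)}
step 4: add edge 4-6 (w=8); MST = {0-5(w=6) 1-3(w=2) 3-4(w=7) 4-6(w=8)}
step 5: add edge 2-6 (w=9); MST = {0-5(w=6) 1-3(w=2) 2-6(w=9) 3-4(w=7) 4-6(w=8)}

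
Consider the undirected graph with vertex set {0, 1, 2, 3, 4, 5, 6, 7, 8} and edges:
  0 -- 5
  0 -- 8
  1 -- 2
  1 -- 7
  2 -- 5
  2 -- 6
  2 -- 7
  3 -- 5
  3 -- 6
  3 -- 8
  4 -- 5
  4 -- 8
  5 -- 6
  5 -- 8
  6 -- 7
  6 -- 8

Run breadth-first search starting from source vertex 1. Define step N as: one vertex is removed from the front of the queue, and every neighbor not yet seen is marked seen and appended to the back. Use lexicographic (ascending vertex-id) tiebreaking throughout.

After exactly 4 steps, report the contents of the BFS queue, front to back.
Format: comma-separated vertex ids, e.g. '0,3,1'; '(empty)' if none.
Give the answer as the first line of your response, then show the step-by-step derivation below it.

6,0,3,4,8

step 1: dequeue 1; queue=[2,7]; order=1
step 2: dequeue 2; queue=[7,5,6]; order=1,2
step 3: dequeue 7; queue=[5,6]; order=1,2,7
step 4: dequeue 5; queue=[6,0,3,4,8]; order=1,2,7,5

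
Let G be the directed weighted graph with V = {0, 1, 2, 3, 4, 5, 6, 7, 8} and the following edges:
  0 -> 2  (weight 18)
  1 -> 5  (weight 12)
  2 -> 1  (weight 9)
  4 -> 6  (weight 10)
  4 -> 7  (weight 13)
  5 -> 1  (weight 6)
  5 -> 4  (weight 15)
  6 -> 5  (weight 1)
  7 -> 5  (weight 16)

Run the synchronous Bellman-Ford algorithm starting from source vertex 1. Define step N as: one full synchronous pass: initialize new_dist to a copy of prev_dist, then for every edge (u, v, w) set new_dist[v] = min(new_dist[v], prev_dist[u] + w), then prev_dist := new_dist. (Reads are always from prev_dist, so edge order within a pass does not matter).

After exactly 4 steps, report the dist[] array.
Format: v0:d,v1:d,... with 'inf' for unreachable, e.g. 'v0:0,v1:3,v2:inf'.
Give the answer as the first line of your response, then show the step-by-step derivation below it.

v0:inf,v1:0,v2:inf,v3:inf,v4:27,v5:12,v6:37,v7:40,v8:inf

step 1: dist = v0:inf,v1:0,v2:inf,v3:inf,v4:inf,v5:12,v6:inf,v7:inf,v8:inf
step 2: dist = v0:inf,v1:0,v2:inf,v3:inf,v4:27,v5:12,v6:inf,v7:inf,v8:inf
step 3: dist = v0:inf,v1:0,v2:inf,v3:inf,v4:27,v5:12,v6:37,v7:40,v8:inf
step 4: dist = v0:inf,v1:0,v2:inf,v3:inf,v4:27,v5:12,v6:37,v7:40,v8:inf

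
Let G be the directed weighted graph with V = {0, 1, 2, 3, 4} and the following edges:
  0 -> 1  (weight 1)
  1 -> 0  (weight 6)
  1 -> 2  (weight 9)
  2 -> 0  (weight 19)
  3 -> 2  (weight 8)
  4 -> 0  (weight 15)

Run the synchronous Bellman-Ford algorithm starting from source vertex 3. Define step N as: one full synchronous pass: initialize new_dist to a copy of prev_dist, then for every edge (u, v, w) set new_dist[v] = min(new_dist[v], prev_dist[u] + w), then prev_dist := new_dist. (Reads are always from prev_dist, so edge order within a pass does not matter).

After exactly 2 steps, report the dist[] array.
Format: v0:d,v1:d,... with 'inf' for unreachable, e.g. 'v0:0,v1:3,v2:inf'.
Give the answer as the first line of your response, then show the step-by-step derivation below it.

v0:27,v1:inf,v2:8,v3:0,v4:inf

step 1: dist = v0:inf,v1:inf,v2:8,v3:0,v4:inf
step 2: dist = v0:27,v1:inf,v2:8,v3:0,v4:inf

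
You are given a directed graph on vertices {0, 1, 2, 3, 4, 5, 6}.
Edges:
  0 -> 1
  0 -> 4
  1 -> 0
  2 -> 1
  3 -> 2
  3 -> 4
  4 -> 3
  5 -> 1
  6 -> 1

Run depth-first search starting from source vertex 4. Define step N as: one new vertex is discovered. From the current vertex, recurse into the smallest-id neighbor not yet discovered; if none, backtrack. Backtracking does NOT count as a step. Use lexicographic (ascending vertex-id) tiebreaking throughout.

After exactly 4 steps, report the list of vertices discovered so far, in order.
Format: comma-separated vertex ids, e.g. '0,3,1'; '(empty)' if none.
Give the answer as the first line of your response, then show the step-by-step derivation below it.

4,3,2,1

step 1: discover 4; path=4; order=4
step 2: discover 3; path=4>3; order=4,3
step 3: discover 2; path=4>3>2; order=4,3,2
step 4: discover 1; path=4>3>2>1; order=4,3,2,1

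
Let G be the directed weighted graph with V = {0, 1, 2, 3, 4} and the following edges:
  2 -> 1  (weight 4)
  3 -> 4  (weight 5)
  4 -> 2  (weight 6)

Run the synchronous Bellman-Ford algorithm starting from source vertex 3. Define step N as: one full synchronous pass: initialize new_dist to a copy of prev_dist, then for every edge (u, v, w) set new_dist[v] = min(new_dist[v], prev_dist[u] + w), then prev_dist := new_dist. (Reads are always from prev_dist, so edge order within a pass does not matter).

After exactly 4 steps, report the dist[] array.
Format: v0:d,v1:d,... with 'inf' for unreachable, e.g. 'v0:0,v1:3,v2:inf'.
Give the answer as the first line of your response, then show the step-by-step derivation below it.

v0:inf,v1:15,v2:11,v3:0,v4:5

step 1: dist = v0:inf,v1:inf,v2:inf,v3:0,v4:5
step 2: dist = v0:inf,v1:inf,v2:11,v3:0,v4:5
step 3: dist = v0:inf,v1:15,v2:11,v3:0,v4:5
step 4: dist = v0:inf,v1:15,v2:11,v3:0,v4:5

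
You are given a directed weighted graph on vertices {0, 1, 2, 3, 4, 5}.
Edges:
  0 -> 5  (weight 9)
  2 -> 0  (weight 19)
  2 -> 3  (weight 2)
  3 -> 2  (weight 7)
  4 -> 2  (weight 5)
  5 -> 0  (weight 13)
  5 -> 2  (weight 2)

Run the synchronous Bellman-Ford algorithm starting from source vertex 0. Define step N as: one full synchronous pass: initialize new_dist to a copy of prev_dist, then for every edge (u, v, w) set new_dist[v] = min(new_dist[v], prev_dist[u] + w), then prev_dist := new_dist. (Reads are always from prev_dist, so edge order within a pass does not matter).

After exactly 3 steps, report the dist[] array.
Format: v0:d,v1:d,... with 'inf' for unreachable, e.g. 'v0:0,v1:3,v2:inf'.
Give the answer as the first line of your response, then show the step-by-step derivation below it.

v0:0,v1:inf,v2:11,v3:13,v4:inf,v5:9

step 1: dist = v0:0,v1:inf,v2:inf,v3:inf,v4:inf,v5:9
step 2: dist = v0:0,v1:inf,v2:11,v3:inf,v4:inf,v5:9
step 3: dist = v0:0,v1:inf,v2:11,v3:13,v4:inf,v5:9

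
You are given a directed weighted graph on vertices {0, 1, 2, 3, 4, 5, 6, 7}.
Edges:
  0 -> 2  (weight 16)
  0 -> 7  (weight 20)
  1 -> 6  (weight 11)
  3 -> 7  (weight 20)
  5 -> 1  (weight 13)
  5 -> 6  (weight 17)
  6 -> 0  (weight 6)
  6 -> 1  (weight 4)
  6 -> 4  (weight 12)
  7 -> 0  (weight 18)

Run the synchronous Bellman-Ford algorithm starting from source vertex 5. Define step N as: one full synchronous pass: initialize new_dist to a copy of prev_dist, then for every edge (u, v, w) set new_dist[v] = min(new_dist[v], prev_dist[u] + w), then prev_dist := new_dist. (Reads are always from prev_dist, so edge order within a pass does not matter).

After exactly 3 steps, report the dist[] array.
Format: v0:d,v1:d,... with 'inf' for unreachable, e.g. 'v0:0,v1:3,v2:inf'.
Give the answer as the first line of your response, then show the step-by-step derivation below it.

v0:23,v1:13,v2:39,v3:inf,v4:29,v5:0,v6:17,v7:43

step 1: dist = v0:inf,v1:13,v2:inf,v3:inf,v4:inf,v5:0,v6:17,v7:inf
step 2: dist = v0:23,v1:13,v2:inf,v3:inf,v4:29,v5:0,v6:17,v7:inf
step 3: dist = v0:23,v1:13,v2:39,v3:inf,v4:29,v5:0,v6:17,v7:43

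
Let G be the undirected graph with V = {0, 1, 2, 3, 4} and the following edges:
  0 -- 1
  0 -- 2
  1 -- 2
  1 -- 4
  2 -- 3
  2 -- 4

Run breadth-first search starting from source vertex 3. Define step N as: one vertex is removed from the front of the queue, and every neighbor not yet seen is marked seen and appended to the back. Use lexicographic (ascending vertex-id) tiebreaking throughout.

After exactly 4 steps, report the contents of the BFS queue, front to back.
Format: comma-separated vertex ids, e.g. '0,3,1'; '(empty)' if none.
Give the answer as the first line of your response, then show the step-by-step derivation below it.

4

step 1: dequeue 3; queue=[2]; order=3
step 2: dequeue 2; queue=[0,1,4]; order=3,2
step 3: dequeue 0; queue=[1,4]; order=3,2,0
step 4: dequeue 1; queue=[4]; order=3,2,0,1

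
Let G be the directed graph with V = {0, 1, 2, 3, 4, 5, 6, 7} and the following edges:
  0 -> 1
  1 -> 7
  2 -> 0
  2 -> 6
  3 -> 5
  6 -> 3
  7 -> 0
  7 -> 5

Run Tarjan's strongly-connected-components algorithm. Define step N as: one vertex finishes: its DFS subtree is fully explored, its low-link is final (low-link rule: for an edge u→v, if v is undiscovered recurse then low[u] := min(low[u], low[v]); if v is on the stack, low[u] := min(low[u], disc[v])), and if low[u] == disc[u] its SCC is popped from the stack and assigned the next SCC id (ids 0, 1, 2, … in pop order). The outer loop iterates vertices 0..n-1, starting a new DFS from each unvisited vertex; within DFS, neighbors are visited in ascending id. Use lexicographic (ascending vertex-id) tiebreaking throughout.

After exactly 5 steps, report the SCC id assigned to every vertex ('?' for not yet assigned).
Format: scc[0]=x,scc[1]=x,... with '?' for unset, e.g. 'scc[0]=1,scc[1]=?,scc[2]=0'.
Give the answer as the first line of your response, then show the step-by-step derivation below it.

scc[0]=1,scc[1]=1,scc[2]=?,scc[3]=2,scc[4]=?,scc[5]=0,scc[6]=?,scc[7]=1

step 1: low=(low[0]=0,low[1]=1,low[2]=?,low[3]=?,low[4]=?,low[5]=3,low[6]=?,low[7]=0); scc=(scc[0]=?,scc[1]=?,scc[2]=?,scc[3]=?,scc[4]=?,scc[5]=0,scc[6]=?,scc[7]=?)
step 2: low=(low[0]=0,low[1]=1,low[2]=?,low[3]=?,low[4]=?,low[5]=3,low[6]=?,low[7]=0); scc=(scc[0]=?,scc[1]=?,scc[2]=?,scc[3]=?,scc[4]=?,scc[5]=0,scc[6]=?,scc[7]=?)
step 3: low=(low[0]=0,low[1]=0,low[2]=?,low[3]=?,low[4]=?,low[5]=3,low[6]=?,low[7]=0); scc=(scc[0]=?,scc[1]=?,scc[2]=?,scc[3]=?,scc[4]=?,scc[5]=0,scc[6]=?,scc[7]=?)
step 4: low=(low[0]=0,low[1]=0,low[2]=?,low[3]=?,low[4]=?,low[5]=3,low[6]=?,low[7]=0); scc=(scc[0]=1,scc[1]=1,scc[2]=?,scc[3]=?,scc[4]=?,scc[5]=0,scc[6]=?,scc[7]=1)
step 5: low=(low[0]=0,low[1]=0,low[2]=4,low[3]=6,low[4]=?,low[5]=3,low[6]=5,low[7]=0); scc=(scc[0]=1,scc[1]=1,scc[2]=?,scc[3]=2,scc[4]=?,scc[5]=0,scc[6]=?,scc[7]=1)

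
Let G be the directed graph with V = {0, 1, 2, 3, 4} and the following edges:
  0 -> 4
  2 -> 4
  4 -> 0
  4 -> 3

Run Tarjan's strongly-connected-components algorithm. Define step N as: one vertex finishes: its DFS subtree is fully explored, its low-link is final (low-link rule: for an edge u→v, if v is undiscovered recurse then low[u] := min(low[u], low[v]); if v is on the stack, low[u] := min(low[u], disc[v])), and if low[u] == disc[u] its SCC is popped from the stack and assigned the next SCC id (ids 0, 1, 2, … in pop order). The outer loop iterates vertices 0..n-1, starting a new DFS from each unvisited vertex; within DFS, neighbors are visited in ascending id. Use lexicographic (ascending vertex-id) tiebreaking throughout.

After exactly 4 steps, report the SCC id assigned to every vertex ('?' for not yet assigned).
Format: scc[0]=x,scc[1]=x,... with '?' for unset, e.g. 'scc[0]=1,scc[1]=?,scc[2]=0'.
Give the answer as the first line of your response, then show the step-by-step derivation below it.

scc[0]=1,scc[1]=2,scc[2]=?,scc[3]=0,scc[4]=1

step 1: low=(low[0]=0,low[1]=?,low[2]=?,low[3]=2,low[4]=0); scc=(scc[0]=?,scc[1]=?,scc[2]=?,scc[3]=0,scc[4]=?)
step 2: low=(low[0]=0,low[1]=?,low[2]=?,low[3]=2,low[4]=0); scc=(scc[0]=?,scc[1]=?,scc[2]=?,scc[3]=0,scc[4]=?)
step 3: low=(low[0]=0,low[1]=?,low[2]=?,low[3]=2,low[4]=0); scc=(scc[0]=1,scc[1]=?,scc[2]=?,scc[3]=0,scc[4]=1)
step 4: low=(low[0]=0,low[1]=3,low[2]=?,low[3]=2,low[4]=0); scc=(scc[0]=1,scc[1]=2,scc[2]=?,scc[3]=0,scc[4]=1)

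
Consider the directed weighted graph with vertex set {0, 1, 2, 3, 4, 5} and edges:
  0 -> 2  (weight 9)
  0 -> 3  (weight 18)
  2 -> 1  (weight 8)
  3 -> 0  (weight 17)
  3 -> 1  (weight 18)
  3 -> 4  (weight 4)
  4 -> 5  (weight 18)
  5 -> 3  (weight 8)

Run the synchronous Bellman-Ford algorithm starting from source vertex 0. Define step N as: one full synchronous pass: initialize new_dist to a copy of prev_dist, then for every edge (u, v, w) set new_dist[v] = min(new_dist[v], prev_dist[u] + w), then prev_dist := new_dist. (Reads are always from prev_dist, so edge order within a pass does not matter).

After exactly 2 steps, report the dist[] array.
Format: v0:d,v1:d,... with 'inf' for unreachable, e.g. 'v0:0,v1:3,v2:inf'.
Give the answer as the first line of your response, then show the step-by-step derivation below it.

v0:0,v1:17,v2:9,v3:18,v4:22,v5:inf

step 1: dist = v0:0,v1:inf,v2:9,v3:18,v4:inf,v5:inf
step 2: dist = v0:0,v1:17,v2:9,v3:18,v4:22,v5:inf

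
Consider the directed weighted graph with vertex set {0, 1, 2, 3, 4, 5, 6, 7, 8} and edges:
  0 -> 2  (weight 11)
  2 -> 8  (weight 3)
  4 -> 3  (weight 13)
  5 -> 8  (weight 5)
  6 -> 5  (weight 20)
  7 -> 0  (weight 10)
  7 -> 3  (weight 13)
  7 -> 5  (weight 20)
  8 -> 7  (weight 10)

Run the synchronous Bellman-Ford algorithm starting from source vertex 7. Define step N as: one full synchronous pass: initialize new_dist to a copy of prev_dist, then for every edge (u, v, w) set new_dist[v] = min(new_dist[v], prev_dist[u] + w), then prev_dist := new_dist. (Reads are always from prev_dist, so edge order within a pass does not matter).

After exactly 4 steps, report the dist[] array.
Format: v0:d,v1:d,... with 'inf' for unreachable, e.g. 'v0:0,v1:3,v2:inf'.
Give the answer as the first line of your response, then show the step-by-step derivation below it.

v0:10,v1:inf,v2:21,v3:13,v4:inf,v5:20,v6:inf,v7:0,v8:24

step 1: dist = v0:10,v1:inf,v2:inf,v3:13,v4:inf,v5:20,v6:inf,v7:0,v8:inf
step 2: dist = v0:10,v1:inf,v2:21,v3:13,v4:inf,v5:20,v6:inf,v7:0,v8:25
step 3: dist = v0:10,v1:inf,v2:21,v3:13,v4:inf,v5:20,v6:inf,v7:0,v8:24
step 4: dist = v0:10,v1:inf,v2:21,v3:13,v4:inf,v5:20,v6:inf,v7:0,v8:24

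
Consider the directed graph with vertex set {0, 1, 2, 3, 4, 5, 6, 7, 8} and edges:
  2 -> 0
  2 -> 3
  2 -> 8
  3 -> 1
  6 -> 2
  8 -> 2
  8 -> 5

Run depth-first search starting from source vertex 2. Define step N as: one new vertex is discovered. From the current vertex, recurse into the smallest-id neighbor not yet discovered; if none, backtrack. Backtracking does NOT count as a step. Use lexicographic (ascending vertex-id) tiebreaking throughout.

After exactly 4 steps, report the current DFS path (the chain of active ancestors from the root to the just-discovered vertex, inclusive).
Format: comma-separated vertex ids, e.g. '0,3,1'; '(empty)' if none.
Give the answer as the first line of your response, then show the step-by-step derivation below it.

2,3,1

step 1: discover 2; path=2; order=2
step 2: discover 0; path=2>0; order=2,0
step 3: discover 3; path=2>3; order=2,0,3
step 4: discover 1; path=2>3>1; order=2,0,3,1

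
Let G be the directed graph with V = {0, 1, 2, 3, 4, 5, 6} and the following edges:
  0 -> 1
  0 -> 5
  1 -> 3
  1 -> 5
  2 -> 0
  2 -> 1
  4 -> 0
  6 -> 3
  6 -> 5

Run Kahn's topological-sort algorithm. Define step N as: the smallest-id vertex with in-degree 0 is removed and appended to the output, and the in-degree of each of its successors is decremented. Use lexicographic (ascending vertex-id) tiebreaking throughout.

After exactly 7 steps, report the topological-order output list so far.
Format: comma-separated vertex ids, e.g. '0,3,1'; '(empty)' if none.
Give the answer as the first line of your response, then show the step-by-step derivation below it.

2,4,0,1,6,3,5

step 1: output 2; order=[2]; indeg=(1,1,0,2,0,3,0)
step 2: output 4; order=[2,4]; indeg=(0,1,0,2,0,3,0)
step 3: output 0; order=[2,4,0]; indeg=(0,0,0,2,0,2,0)
step 4: output 1; order=[2,4,0,1]; indeg=(0,0,0,1,0,1,0)
step 5: output 6; order=[2,4,0,1,6]; indeg=(0,0,0,0,0,0,0)
step 6: output 3; order=[2,4,0,1,6,3]; indeg=(0,0,0,0,0,0,0)
step 7: output 5; order=[2,4,0,1,6,3,5]; indeg=(0,0,0,0,0,0,0)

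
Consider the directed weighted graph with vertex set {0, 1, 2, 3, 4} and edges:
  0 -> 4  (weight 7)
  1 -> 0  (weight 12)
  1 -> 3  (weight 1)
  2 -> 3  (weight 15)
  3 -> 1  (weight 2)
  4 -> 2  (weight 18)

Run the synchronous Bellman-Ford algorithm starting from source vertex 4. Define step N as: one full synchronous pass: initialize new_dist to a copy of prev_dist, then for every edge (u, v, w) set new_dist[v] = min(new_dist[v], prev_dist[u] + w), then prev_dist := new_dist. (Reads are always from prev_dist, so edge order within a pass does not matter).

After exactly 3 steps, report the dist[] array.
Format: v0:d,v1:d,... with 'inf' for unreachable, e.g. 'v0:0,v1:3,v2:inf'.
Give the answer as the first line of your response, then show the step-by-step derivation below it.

v0:inf,v1:35,v2:18,v3:33,v4:0

step 1: dist = v0:inf,v1:inf,v2:18,v3:inf,v4:0
step 2: dist = v0:inf,v1:inf,v2:18,v3:33,v4:0
step 3: dist = v0:inf,v1:35,v2:18,v3:33,v4:0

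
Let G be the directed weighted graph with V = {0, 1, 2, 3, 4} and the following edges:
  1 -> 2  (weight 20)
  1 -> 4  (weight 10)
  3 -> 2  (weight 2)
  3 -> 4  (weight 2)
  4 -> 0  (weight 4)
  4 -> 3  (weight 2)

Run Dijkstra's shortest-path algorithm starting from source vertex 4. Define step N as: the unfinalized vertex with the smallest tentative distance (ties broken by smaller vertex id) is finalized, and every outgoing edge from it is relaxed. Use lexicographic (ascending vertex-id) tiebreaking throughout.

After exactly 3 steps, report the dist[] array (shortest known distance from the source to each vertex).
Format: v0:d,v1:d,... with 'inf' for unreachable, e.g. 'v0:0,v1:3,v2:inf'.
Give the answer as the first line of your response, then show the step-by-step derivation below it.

v0:4,v1:inf,v2:4,v3:2,v4:0

step 1: dist = v0:4,v1:inf,v2:inf,v3:2,v4:0
step 2: dist = v0:4,v1:inf,v2:4,v3:2,v4:0
step 3: dist = v0:4,v1:inf,v2:4,v3:2,v4:0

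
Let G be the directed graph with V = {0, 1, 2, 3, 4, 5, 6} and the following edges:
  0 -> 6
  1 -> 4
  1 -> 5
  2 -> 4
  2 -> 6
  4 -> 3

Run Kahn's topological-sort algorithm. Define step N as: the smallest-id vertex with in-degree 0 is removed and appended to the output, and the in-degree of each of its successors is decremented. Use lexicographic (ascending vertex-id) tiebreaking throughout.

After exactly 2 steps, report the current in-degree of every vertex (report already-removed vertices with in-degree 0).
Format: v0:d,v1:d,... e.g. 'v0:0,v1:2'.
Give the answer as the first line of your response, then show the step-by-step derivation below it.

v0:0,v1:0,v2:0,v3:1,v4:1,v5:0,v6:1

step 1: output 0; order=[0]; indeg=(0,0,0,1,2,1,1)
step 2: output 1; order=[0,1]; indeg=(0,0,0,1,1,0,1)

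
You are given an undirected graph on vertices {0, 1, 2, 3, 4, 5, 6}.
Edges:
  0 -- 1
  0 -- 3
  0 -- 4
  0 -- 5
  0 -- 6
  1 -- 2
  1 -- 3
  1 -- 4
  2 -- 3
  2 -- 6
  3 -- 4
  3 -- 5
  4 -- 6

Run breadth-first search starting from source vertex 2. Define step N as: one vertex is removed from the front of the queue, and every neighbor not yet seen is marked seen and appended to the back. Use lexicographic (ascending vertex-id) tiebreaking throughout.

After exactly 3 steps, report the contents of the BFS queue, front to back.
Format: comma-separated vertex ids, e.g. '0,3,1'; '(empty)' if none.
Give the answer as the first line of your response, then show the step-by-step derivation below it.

6,0,4,5

step 1: dequeue 2; queue=[1,3,6]; order=2
step 2: dequeue 1; queue=[3,6,0,4]; order=2,1
step 3: dequeue 3; queue=[6,0,4,5]; order=2,1,3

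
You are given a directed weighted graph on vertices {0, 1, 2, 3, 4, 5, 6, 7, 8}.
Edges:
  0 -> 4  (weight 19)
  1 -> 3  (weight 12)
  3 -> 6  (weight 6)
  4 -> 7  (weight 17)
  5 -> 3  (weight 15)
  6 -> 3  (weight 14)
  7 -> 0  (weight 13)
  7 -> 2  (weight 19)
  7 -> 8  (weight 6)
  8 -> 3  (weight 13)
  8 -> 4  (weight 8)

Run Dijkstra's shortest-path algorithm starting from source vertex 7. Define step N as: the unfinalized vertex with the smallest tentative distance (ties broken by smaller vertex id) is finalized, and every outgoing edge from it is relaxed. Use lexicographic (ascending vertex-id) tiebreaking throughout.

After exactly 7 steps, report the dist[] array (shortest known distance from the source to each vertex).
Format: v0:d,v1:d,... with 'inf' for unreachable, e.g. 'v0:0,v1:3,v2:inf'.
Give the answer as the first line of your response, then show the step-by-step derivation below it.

v0:13,v1:inf,v2:19,v3:19,v4:14,v5:inf,v6:25,v7:0,v8:6

step 1: dist = v0:13,v1:inf,v2:19,v3:inf,v4:inf,v5:inf,v6:inf,v7:0,v8:6
step 2: dist = v0:13,v1:inf,v2:19,v3:19,v4:14,v5:inf,v6:inf,v7:0,v8:6
step 3: dist = v0:13,v1:inf,v2:19,v3:19,v4:14,v5:inf,v6:inf,v7:0,v8:6
step 4: dist = v0:13,v1:inf,v2:19,v3:19,v4:14,v5:inf,v6:inf,v7:0,v8:6
step 5: dist = v0:13,v1:inf,v2:19,v3:19,v4:14,v5:inf,v6:inf,v7:0,v8:6
step 6: dist = v0:13,v1:inf,v2:19,v3:19,v4:14,v5:inf,v6:25,v7:0,v8:6
step 7: dist = v0:13,v1:inf,v2:19,v3:19,v4:14,v5:inf,v6:25,v7:0,v8:6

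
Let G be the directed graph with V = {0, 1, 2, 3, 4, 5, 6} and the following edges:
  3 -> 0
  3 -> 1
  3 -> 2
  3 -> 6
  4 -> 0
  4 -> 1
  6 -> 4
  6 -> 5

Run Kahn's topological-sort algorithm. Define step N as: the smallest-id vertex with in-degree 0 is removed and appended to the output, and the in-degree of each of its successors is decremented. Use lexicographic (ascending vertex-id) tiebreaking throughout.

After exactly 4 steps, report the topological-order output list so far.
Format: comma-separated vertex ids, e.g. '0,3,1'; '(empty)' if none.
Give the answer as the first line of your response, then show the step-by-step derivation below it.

3,2,6,4

step 1: output 3; order=[3]; indeg=(1,1,0,0,1,1,0)
step 2: output 2; order=[3,2]; indeg=(1,1,0,0,1,1,0)
step 3: output 6; order=[3,2,6]; indeg=(1,1,0,0,0,0,0)
step 4: output 4; order=[3,2,6,4]; indeg=(0,0,0,0,0,0,0)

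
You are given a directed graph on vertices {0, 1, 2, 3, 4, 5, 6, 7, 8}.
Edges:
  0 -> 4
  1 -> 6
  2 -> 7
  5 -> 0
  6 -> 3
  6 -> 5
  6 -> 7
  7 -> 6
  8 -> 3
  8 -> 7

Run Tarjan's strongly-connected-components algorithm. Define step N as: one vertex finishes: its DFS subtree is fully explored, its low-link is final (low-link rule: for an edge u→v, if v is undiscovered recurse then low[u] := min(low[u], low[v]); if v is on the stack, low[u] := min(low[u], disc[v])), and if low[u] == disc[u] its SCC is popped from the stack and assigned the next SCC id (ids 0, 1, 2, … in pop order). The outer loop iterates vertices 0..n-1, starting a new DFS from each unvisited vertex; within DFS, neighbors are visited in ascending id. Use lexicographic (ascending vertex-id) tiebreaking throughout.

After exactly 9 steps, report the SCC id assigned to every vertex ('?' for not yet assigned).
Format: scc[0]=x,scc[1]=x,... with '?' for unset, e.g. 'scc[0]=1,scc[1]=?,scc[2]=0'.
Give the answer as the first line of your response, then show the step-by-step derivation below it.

scc[0]=1,scc[1]=5,scc[2]=6,scc[3]=2,scc[4]=0,scc[5]=3,scc[6]=4,scc[7]=4,scc[8]=7

step 1: low=(low[0]=0,low[1]=?,low[2]=?,low[3]=?,low[4]=1,low[5]=?,low[6]=?,low[7]=?,low[8]=?); scc=(scc[0]=?,scc[1]=?,scc[2]=?,scc[3]=?,scc[4]=0,scc[5]=?,scc[6]=?,scc[7]=?,scc[8]=?)
step 2: low=(low[0]=0,low[1]=?,low[2]=?,low[3]=?,low[4]=1,low[5]=?,low[6]=?,low[7]=?,low[8]=?); scc=(scc[0]=1,scc[1]=?,scc[2]=?,scc[3]=?,scc[4]=0,scc[5]=?,scc[6]=?,scc[7]=?,scc[8]=?)
step 3: low=(low[0]=0,low[1]=2,low[2]=?,low[3]=4,low[4]=1,low[5]=?,low[6]=3,low[7]=?,low[8]=?); scc=(scc[0]=1,scc[1]=?,scc[2]=?,scc[3]=2,scc[4]=0,scc[5]=?,scc[6]=?,scc[7]=?,scc[8]=?)
step 4: low=(low[0]=0,low[1]=2,low[2]=?,low[3]=4,low[4]=1,low[5]=5,low[6]=3,low[7]=?,low[8]=?); scc=(scc[0]=1,scc[1]=?,scc[2]=?,scc[3]=2,scc[4]=0,scc[5]=3,scc[6]=?,scc[7]=?,scc[8]=?)
step 5: low=(low[0]=0,low[1]=2,low[2]=?,low[3]=4,low[4]=1,low[5]=5,low[6]=3,low[7]=3,low[8]=?); scc=(scc[0]=1,scc[1]=?,scc[2]=?,scc[3]=2,scc[4]=0,scc[5]=3,scc[6]=?,scc[7]=?,scc[8]=?)
step 6: low=(low[0]=0,low[1]=2,low[2]=?,low[3]=4,low[4]=1,low[5]=5,low[6]=3,low[7]=3,low[8]=?); scc=(scc[0]=1,scc[1]=?,scc[2]=?,scc[3]=2,scc[4]=0,scc[5]=3,scc[6]=4,scc[7]=4,scc[8]=?)
step 7: low=(low[0]=0,low[1]=2,low[2]=?,low[3]=4,low[4]=1,low[5]=5,low[6]=3,low[7]=3,low[8]=?); scc=(scc[0]=1,scc[1]=5,scc[2]=?,scc[3]=2,scc[4]=0,scc[5]=3,scc[6]=4,scc[7]=4,scc[8]=?)
step 8: low=(low[0]=0,low[1]=2,low[2]=7,low[3]=4,low[4]=1,low[5]=5,low[6]=3,low[7]=3,low[8]=?); scc=(scc[0]=1,scc[1]=5,scc[2]=6,scc[3]=2,scc[4]=0,scc[5]=3,scc[6]=4,scc[7]=4,scc[8]=?)
step 9: low=(low[0]=0,low[1]=2,low[2]=7,low[3]=4,low[4]=1,low[5]=5,low[6]=3,low[7]=3,low[8]=8); scc=(scc[0]=1,scc[1]=5,scc[2]=6,scc[3]=2,scc[4]=0,scc[5]=3,scc[6]=4,scc[7]=4,scc[8]=7)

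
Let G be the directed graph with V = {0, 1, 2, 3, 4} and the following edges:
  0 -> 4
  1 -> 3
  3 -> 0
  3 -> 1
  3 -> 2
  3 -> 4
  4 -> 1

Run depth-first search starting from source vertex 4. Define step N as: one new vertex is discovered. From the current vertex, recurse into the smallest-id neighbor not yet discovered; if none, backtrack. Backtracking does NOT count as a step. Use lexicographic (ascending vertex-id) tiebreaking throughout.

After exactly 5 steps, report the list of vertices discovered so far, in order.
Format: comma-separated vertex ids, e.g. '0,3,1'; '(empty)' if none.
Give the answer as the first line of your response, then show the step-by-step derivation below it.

4,1,3,0,2

step 1: discover 4; path=4; order=4
step 2: discover 1; path=4>1; order=4,1
step 3: discover 3; path=4>1>3; order=4,1,3
step 4: discover 0; path=4>1>3>0; order=4,1,3,0
step 5: discover 2; path=4>1>3>2; order=4,1,3,0,2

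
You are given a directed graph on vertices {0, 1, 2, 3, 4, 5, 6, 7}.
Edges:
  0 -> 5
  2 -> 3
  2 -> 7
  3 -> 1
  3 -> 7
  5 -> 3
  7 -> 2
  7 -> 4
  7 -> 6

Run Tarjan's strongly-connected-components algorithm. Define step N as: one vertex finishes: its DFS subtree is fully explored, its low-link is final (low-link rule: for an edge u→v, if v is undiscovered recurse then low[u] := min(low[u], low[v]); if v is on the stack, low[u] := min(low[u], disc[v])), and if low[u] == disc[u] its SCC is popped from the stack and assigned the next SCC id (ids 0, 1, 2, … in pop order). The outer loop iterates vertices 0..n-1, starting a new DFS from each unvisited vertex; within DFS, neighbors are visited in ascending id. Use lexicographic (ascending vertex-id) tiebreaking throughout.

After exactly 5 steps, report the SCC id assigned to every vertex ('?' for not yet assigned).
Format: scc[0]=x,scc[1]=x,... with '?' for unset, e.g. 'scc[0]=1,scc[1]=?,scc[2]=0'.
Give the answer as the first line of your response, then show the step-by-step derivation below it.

scc[0]=?,scc[1]=0,scc[2]=?,scc[3]=?,scc[4]=1,scc[5]=?,scc[6]=2,scc[7]=?

step 1: low=(low[0]=0,low[1]=3,low[2]=?,low[3]=2,low[4]=?,low[5]=1,low[6]=?,low[7]=?); scc=(scc[0]=?,scc[1]=0,scc[2]=?,scc[3]=?,scc[4]=?,scc[5]=?,scc[6]=?,scc[7]=?)
step 2: low=(low[0]=0,low[1]=3,low[2]=2,low[3]=2,low[4]=?,low[5]=1,low[6]=?,low[7]=4); scc=(scc[0]=?,scc[1]=0,scc[2]=?,scc[3]=?,scc[4]=?,scc[5]=?,scc[6]=?,scc[7]=?)
step 3: low=(low[0]=0,low[1]=3,low[2]=2,low[3]=2,low[4]=6,low[5]=1,low[6]=?,low[7]=2); scc=(scc[0]=?,scc[1]=0,scc[2]=?,scc[3]=?,scc[4]=1,scc[5]=?,scc[6]=?,scc[7]=?)
step 4: low=(low[0]=0,low[1]=3,low[2]=2,low[3]=2,low[4]=6,low[5]=1,low[6]=7,low[7]=2); scc=(scc[0]=?,scc[1]=0,scc[2]=?,scc[3]=?,scc[4]=1,scc[5]=?,scc[6]=2,scc[7]=?)
step 5: low=(low[0]=0,low[1]=3,low[2]=2,low[3]=2,low[4]=6,low[5]=1,low[6]=7,low[7]=2); scc=(scc[0]=?,scc[1]=0,scc[2]=?,scc[3]=?,scc[4]=1,scc[5]=?,scc[6]=2,scc[7]=?)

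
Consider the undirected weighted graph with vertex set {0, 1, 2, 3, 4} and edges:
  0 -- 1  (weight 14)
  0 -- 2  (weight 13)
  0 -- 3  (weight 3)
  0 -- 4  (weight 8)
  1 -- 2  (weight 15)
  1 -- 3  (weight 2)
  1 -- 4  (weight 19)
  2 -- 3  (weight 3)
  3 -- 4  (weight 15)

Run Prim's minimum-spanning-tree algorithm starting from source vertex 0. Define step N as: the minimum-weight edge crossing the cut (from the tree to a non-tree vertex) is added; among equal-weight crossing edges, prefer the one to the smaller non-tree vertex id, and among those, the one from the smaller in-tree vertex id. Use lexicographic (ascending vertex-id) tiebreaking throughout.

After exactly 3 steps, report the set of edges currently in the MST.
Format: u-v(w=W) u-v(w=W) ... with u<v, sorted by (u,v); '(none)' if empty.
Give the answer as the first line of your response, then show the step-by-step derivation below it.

0-3(w=3) 1-3(w=2) 2-3(w=3)

step 1: add edge 0-3 (w=3); MST = {0-3(w=3)}
step 2: add edge 1-3 (w=2); MST = {0-3(w=3) 1-3(w=2)}
step 3: add edge 2-3 (w=3); MST = {0-3(w=3) 1-3(w=2) 2-3(w=3)}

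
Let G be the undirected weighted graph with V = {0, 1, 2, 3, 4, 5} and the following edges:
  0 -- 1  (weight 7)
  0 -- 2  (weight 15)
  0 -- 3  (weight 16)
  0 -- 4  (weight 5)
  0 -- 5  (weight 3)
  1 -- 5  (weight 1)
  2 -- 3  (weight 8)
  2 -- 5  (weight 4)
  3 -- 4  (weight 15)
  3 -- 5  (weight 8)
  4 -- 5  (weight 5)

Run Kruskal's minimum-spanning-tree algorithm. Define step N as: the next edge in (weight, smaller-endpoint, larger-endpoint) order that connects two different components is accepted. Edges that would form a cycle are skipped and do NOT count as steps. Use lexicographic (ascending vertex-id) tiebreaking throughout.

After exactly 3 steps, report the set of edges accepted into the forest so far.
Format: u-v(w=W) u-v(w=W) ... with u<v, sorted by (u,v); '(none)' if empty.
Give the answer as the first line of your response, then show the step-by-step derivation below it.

0-5(w=3) 1-5(w=1) 2-5(w=4)

step 1: add edge 1-5 (w=1); MST = {1-5(w=1)}
step 2: add edge 0-5 (w=3); MST = {0-5(w=3) 1-5(w=1)}
step 3: add edge 2-5 (w=4); MST = {0-5(w=3) 1-5(w=1) 2-5(w=4)}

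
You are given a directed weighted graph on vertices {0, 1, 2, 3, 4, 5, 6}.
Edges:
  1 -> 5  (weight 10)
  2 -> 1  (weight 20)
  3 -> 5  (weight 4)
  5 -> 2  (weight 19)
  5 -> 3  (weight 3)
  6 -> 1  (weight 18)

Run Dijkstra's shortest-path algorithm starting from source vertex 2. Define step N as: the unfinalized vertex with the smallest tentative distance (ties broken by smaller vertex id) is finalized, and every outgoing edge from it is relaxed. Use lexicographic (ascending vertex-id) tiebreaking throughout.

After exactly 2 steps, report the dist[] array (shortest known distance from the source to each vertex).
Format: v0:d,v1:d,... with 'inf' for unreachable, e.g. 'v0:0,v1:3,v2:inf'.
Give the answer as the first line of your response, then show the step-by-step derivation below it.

v0:inf,v1:20,v2:0,v3:inf,v4:inf,v5:30,v6:inf

step 1: dist = v0:inf,v1:20,v2:0,v3:inf,v4:inf,v5:inf,v6:inf
step 2: dist = v0:inf,v1:20,v2:0,v3:inf,v4:inf,v5:30,v6:inf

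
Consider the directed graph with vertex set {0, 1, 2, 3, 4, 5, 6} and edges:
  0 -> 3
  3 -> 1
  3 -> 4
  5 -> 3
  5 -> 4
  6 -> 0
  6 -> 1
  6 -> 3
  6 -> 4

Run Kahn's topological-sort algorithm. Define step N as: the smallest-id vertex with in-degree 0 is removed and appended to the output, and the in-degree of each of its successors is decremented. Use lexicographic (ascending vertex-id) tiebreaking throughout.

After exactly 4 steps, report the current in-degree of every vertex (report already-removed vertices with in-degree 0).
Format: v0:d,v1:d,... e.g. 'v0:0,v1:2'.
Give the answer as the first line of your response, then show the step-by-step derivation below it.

v0:0,v1:1,v2:0,v3:0,v4:1,v5:0,v6:0

step 1: output 2; order=[2]; indeg=(1,2,0,3,3,0,0)
step 2: output 5; order=[2,5]; indeg=(1,2,0,2,2,0,0)
step 3: output 6; order=[2,5,6]; indeg=(0,1,0,1,1,0,0)
step 4: output 0; order=[2,5,6,0]; indeg=(0,1,0,0,1,0,0)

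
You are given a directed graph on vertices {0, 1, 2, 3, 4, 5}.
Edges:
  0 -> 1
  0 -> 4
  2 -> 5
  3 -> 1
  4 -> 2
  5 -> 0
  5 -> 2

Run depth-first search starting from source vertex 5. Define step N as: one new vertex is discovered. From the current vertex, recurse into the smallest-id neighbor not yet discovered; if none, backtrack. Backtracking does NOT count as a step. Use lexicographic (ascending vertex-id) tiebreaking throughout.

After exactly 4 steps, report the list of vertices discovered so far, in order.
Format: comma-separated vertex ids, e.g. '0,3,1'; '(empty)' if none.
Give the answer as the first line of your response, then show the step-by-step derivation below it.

5,0,1,4

step 1: discover 5; path=5; order=5
step 2: discover 0; path=5>0; order=5,0
step 3: discover 1; path=5>0>1; order=5,0,1
step 4: discover 4; path=5>0>4; order=5,0,1,4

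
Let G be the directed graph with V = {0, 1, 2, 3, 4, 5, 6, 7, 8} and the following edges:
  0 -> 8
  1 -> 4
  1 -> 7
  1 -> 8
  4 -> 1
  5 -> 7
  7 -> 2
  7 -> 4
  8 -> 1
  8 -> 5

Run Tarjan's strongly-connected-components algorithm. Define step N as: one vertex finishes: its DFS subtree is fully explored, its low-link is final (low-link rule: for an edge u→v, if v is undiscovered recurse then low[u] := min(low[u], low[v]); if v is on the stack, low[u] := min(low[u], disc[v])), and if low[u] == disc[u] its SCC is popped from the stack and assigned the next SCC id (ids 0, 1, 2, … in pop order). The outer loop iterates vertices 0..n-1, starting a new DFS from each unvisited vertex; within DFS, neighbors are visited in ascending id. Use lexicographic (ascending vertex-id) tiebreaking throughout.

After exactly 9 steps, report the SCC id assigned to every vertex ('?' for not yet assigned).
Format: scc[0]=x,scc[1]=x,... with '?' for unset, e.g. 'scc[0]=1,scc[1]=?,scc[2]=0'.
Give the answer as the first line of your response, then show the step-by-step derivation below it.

scc[0]=2,scc[1]=1,scc[2]=0,scc[3]=3,scc[4]=1,scc[5]=1,scc[6]=4,scc[7]=1,scc[8]=1

step 1: low=(low[0]=0,low[1]=2,low[2]=?,low[3]=?,low[4]=2,low[5]=?,low[6]=?,low[7]=?,low[8]=1); scc=(scc[0]=?,scc[1]=?,scc[2]=?,scc[3]=?,scc[4]=?,scc[5]=?,scc[6]=?,scc[7]=?,scc[8]=?)
step 2: low=(low[0]=0,low[1]=2,low[2]=5,low[3]=?,low[4]=2,low[5]=?,low[6]=?,low[7]=4,low[8]=1); scc=(scc[0]=?,scc[1]=?,scc[2]=0,scc[3]=?,scc[4]=?,scc[5]=?,scc[6]=?,scc[7]=?,scc[8]=?)
step 3: low=(low[0]=0,low[1]=2,low[2]=5,low[3]=?,low[4]=2,low[5]=?,low[6]=?,low[7]=3,low[8]=1); scc=(scc[0]=?,scc[1]=?,scc[2]=0,scc[3]=?,scc[4]=?,scc[5]=?,scc[6]=?,scc[7]=?,scc[8]=?)
step 4: low=(low[0]=0,low[1]=1,low[2]=5,low[3]=?,low[4]=2,low[5]=?,low[6]=?,low[7]=3,low[8]=1); scc=(scc[0]=?,scc[1]=?,scc[2]=0,scc[3]=?,scc[4]=?,scc[5]=?,scc[6]=?,scc[7]=?,scc[8]=?)
step 5: low=(low[0]=0,low[1]=1,low[2]=5,low[3]=?,low[4]=2,low[5]=4,low[6]=?,low[7]=3,low[8]=1); scc=(scc[0]=?,scc[1]=?,scc[2]=0,scc[3]=?,scc[4]=?,scc[5]=?,scc[6]=?,scc[7]=?,scc[8]=?)
step 6: low=(low[0]=0,low[1]=1,low[2]=5,low[3]=?,low[4]=2,low[5]=4,low[6]=?,low[7]=3,low[8]=1); scc=(scc[0]=?,scc[1]=1,scc[2]=0,scc[3]=?,scc[4]=1,scc[5]=1,scc[6]=?,scc[7]=1,scc[8]=1)
step 7: low=(low[0]=0,low[1]=1,low[2]=5,low[3]=?,low[4]=2,low[5]=4,low[6]=?,low[7]=3,low[8]=1); scc=(scc[0]=2,scc[1]=1,scc[2]=0,scc[3]=?,scc[4]=1,scc[5]=1,scc[6]=?,scc[7]=1,scc[8]=1)
step 8: low=(low[0]=0,low[1]=1,low[2]=5,low[3]=7,low[4]=2,low[5]=4,low[6]=?,low[7]=3,low[8]=1); scc=(scc[0]=2,scc[1]=1,scc[2]=0,scc[3]=3,scc[4]=1,scc[5]=1,scc[6]=?,scc[7]=1,scc[8]=1)
step 9: low=(low[0]=0,low[1]=1,low[2]=5,low[3]=7,low[4]=2,low[5]=4,low[6]=8,low[7]=3,low[8]=1); scc=(scc[0]=2,scc[1]=1,scc[2]=0,scc[3]=3,scc[4]=1,scc[5]=1,scc[6]=4,scc[7]=1,scc[8]=1)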